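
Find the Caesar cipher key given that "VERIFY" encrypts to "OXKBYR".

Step 1: Compare first letters: V (position 21) -> O (position 14).
Step 2: Shift = (14 - 21) mod 26 = 19.
The shift value is 19.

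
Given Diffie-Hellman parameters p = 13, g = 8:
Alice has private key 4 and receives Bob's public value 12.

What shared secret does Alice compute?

Step 1: s = B^a mod p = 12^4 mod 13.
  12^1 mod 13 = 12
  12^2 mod 13 = (12 * 12) mod 13 = 1
  12^3 mod 13 = (1 * 12) mod 13 = 12
  12^4 mod 13 = (12 * 12) mod 13 = 1
Result: shared secret = 1.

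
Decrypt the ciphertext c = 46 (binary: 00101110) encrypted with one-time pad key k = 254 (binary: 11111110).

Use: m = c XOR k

Step 1: XOR ciphertext with key:
  Ciphertext: 00101110
  Key:        11111110
  XOR:        11010000
Step 2: Plaintext = 11010000 = 208 in decimal.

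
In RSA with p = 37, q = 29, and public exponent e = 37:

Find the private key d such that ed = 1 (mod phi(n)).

Step 1: n = 37 * 29 = 1073.
Step 2: phi(n) = 36 * 28 = 1008.
Step 3: Find d such that 37 * d = 1 (mod 1008).
Step 4: d = 37^(-1) mod 1008 = 109.
Verification: 37 * 109 = 4033 = 4 * 1008 + 1.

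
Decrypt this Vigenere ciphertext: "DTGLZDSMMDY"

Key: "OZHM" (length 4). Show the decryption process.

Step 1: Key 'OZHM' has length 4. Extended key: OZHMOZHMOZH
Step 2: Decrypt each position:
  D(3) - O(14) = 15 = P
  T(19) - Z(25) = 20 = U
  G(6) - H(7) = 25 = Z
  L(11) - M(12) = 25 = Z
  Z(25) - O(14) = 11 = L
  D(3) - Z(25) = 4 = E
  S(18) - H(7) = 11 = L
  M(12) - M(12) = 0 = A
  M(12) - O(14) = 24 = Y
  D(3) - Z(25) = 4 = E
  Y(24) - H(7) = 17 = R
Plaintext: PUZZLELAYER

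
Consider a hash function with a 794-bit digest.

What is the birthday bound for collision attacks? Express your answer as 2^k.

Step 1: The birthday paradox gives collision probability ~50% after sqrt(2^n) = 2^(n/2) hashes.
Step 2: For 794-bit output: 2^(794/2) = 2^397.
Step 3: Approximately 2^397 hash computations needed.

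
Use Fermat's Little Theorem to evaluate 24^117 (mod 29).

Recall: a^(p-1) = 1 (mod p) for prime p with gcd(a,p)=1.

Step 1: Since 29 is prime, by Fermat's Little Theorem: 24^28 = 1 (mod 29).
Step 2: Reduce exponent: 117 mod 28 = 5.
Step 3: So 24^117 = 24^5 (mod 29).
Step 4: 24^5 mod 29 = 7.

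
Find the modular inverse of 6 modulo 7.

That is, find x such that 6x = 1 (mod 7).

Step 1: We need x such that 6 * x = 1 (mod 7).
Step 2: Using the extended Euclidean algorithm or trial:
  6 * 6 = 36 = 5 * 7 + 1.
Step 3: Since 36 mod 7 = 1, the inverse is x = 6.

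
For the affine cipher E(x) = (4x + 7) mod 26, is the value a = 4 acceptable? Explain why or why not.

Step 1: Compute gcd(4, 26).
Step 2: gcd(4, 26) = 2.
Since gcd = 2 != 1, 4 shares a common factor with 26, so it cannot be used.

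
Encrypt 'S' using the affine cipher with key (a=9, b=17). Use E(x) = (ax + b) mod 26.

Step 1: Convert 'S' to number: x = 18.
Step 2: E(18) = (9 * 18 + 17) mod 26 = 179 mod 26 = 23.
Step 3: Convert 23 back to letter: X.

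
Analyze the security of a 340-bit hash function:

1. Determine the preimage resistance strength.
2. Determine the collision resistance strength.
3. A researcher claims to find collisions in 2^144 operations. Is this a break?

Step 1: Preimage resistance requires brute-force of 2^340 operations.
Step 2: Collision resistance (birthday bound) = 2^(340/2) = 2^170.
Step 3: The claimed attack costs 2^144 operations.
Step 4: Since 2^144 < 2^170, the claimed attack beats the generic birthday bound, so collision resistance is broken.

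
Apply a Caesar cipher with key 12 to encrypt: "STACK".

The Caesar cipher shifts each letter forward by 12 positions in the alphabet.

Step 1: For each letter, shift forward by 12 positions (mod 26).
  S (position 18) -> position (18+12) mod 26 = 4 -> E
  T (position 19) -> position (19+12) mod 26 = 5 -> F
  A (position 0) -> position (0+12) mod 26 = 12 -> M
  C (position 2) -> position (2+12) mod 26 = 14 -> O
  K (position 10) -> position (10+12) mod 26 = 22 -> W
Result: EFMOW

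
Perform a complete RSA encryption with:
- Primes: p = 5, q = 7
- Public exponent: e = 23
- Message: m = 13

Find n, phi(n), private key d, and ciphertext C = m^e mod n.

Step 1: n = 5 * 7 = 35.
Step 2: phi(n) = (5-1)(7-1) = 4 * 6 = 24.
Step 3: Find d = 23^(-1) mod 24 = 23.
  Verify: 23 * 23 = 529 = 1 (mod 24).
Step 4: C = 13^23 mod 35 = 27.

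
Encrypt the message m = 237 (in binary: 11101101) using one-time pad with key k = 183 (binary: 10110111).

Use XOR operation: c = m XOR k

Step 1: Write out the XOR operation bit by bit:
  Message: 11101101
  Key:     10110111
  XOR:     01011010
Step 2: Convert to decimal: 01011010 = 90.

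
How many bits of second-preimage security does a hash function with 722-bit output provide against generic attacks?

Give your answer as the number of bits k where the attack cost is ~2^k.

Step 1: The hash has a 722-bit output.
Step 2: Second-preimage resistance means: given a specific input x, it should be infeasible to find a different y with h(y) = h(x).
With a 722-bit output, a generic search for a second preimage costs about 2^722 evaluations (each trial matches the fixed target with probability 2^-722).
Step 3: Security level = 722 bits.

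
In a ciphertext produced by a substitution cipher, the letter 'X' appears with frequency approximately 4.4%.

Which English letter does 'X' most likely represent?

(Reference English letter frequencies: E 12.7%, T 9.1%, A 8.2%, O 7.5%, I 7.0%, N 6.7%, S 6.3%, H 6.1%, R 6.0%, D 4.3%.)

Step 1: The observed frequency is 4.4%.
Step 2: Compare with English frequencies:
  E: 12.7% (difference: 8.3%)
  T: 9.1% (difference: 4.7%)
  A: 8.2% (difference: 3.8%)
  O: 7.5% (difference: 3.1%)
  I: 7.0% (difference: 2.6%)
  N: 6.7% (difference: 2.3%)
  S: 6.3% (difference: 1.9%)
  H: 6.1% (difference: 1.7%)
  R: 6.0% (difference: 1.6%)
  D: 4.3% (difference: 0.1%) <-- closest
Step 3: 'X' most likely represents 'D' (frequency 4.3%).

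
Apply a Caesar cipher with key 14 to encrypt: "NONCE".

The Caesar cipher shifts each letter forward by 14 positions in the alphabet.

Step 1: For each letter, shift forward by 14 positions (mod 26).
  N (position 13) -> position (13+14) mod 26 = 1 -> B
  O (position 14) -> position (14+14) mod 26 = 2 -> C
  N (position 13) -> position (13+14) mod 26 = 1 -> B
  C (position 2) -> position (2+14) mod 26 = 16 -> Q
  E (position 4) -> position (4+14) mod 26 = 18 -> S
Result: BCBQS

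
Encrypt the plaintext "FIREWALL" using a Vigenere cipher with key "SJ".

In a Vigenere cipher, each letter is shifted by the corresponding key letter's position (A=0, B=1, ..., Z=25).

Step 1: Repeat key to match plaintext length:
  Plaintext: FIREWALL
  Key:       SJSJSJSJ
Step 2: Encrypt each letter:
  F(5) + S(18) = (5+18) mod 26 = 23 = X
  I(8) + J(9) = (8+9) mod 26 = 17 = R
  R(17) + S(18) = (17+18) mod 26 = 9 = J
  E(4) + J(9) = (4+9) mod 26 = 13 = N
  W(22) + S(18) = (22+18) mod 26 = 14 = O
  A(0) + J(9) = (0+9) mod 26 = 9 = J
  L(11) + S(18) = (11+18) mod 26 = 3 = D
  L(11) + J(9) = (11+9) mod 26 = 20 = U
Ciphertext: XRJNOJDU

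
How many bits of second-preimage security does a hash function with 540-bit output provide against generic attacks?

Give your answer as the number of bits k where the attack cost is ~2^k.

Step 1: The hash has a 540-bit output.
Step 2: Second-preimage resistance means: given a specific input x, it should be infeasible to find a different y with h(y) = h(x).
With a 540-bit output, a generic search for a second preimage costs about 2^540 evaluations (each trial matches the fixed target with probability 2^-540).
Step 3: Security level = 540 bits.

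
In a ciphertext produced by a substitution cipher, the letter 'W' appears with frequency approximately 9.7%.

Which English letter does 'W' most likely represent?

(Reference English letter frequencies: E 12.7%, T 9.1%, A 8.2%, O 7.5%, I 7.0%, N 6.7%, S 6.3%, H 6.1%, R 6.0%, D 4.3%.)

Step 1: The observed frequency is 9.7%.
Step 2: Compare with English frequencies:
  E: 12.7% (difference: 3.0%)
  T: 9.1% (difference: 0.6%) <-- closest
  A: 8.2% (difference: 1.5%)
  O: 7.5% (difference: 2.2%)
  I: 7.0% (difference: 2.7%)
  N: 6.7% (difference: 3.0%)
  S: 6.3% (difference: 3.4%)
  H: 6.1% (difference: 3.6%)
  R: 6.0% (difference: 3.7%)
  D: 4.3% (difference: 5.4%)
Step 3: 'W' most likely represents 'T' (frequency 9.1%).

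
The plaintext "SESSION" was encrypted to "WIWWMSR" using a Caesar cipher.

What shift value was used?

Step 1: Compare first letters: S (position 18) -> W (position 22).
Step 2: Shift = (22 - 18) mod 26 = 4.
The shift value is 4.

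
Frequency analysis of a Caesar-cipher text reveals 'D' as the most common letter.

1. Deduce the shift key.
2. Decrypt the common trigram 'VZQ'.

Step 1: In English, 'E' is the most frequent letter (12.7%).
Step 2: The most frequent ciphertext letter is 'D' (position 3).
Step 3: Shift = (3 - 4) mod 26 = 25.
Step 4: Decrypt 'VZQ' by shifting back 25:
  V -> W
  Z -> A
  Q -> R
Step 5: 'VZQ' decrypts to 'WAR'.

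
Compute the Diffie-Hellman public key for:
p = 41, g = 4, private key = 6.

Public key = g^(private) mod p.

Step 1: A = g^a mod p = 4^6 mod 41.
  4^1 mod 41 = 4
  4^2 mod 41 = (4 * 4) mod 41 = 16
  4^3 mod 41 = (16 * 4) mod 41 = 23
  4^4 mod 41 = (23 * 4) mod 41 = 10
  4^5 mod 41 = (10 * 4) mod 41 = 40
  4^6 mod 41 = (40 * 4) mod 41 = 37
Result: A = 37.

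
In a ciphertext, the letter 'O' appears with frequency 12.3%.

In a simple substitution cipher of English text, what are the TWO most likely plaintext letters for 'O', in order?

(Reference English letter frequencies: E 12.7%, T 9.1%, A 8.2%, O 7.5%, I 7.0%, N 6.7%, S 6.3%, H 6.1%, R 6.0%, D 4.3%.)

Step 1: Observed frequency of 'O' is 12.3%.
Step 2: Compute distances to each reference frequency and sort:
  E (12.7%): difference = 0.4% <-- BEST
  T (9.1%): difference = 3.2% <-- RUNNER-UP
  A (8.2%): difference = 4.1%
  O (7.5%): difference = 4.8%
  I (7.0%): difference = 5.3%
Step 3: Most likely is 'E' (12.7%, diff 0.4%); second most likely is 'T' (9.1%, diff 3.2%).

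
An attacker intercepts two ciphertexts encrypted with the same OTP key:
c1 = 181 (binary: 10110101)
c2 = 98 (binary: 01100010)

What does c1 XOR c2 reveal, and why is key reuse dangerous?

Step 1: c1 XOR c2 = (m1 XOR k) XOR (m2 XOR k).
Step 2: By XOR associativity/commutativity: = m1 XOR m2 XOR k XOR k = m1 XOR m2.
Step 3: 10110101 XOR 01100010 = 11010111 = 215.
Step 4: The key cancels out! An attacker learns m1 XOR m2 = 215, revealing the relationship between plaintexts.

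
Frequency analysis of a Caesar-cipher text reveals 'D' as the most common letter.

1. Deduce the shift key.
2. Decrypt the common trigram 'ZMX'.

Step 1: In English, 'E' is the most frequent letter (12.7%).
Step 2: The most frequent ciphertext letter is 'D' (position 3).
Step 3: Shift = (3 - 4) mod 26 = 25.
Step 4: Decrypt 'ZMX' by shifting back 25:
  Z -> A
  M -> N
  X -> Y
Step 5: 'ZMX' decrypts to 'ANY'.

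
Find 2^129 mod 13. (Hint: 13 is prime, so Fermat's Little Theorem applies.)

Step 1: Since 13 is prime, by Fermat's Little Theorem: 2^12 = 1 (mod 13).
Step 2: Reduce exponent: 129 mod 12 = 9.
Step 3: So 2^129 = 2^9 (mod 13).
Step 4: 2^9 mod 13 = 5.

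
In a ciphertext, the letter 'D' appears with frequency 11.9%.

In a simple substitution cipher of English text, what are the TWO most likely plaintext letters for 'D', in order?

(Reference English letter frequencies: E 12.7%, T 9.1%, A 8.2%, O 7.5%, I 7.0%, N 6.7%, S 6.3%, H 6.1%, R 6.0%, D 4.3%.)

Step 1: Observed frequency of 'D' is 11.9%.
Step 2: Compute distances to each reference frequency and sort:
  E (12.7%): difference = 0.8% <-- BEST
  T (9.1%): difference = 2.8% <-- RUNNER-UP
  A (8.2%): difference = 3.7%
  O (7.5%): difference = 4.4%
  I (7.0%): difference = 4.9%
Step 3: Most likely is 'E' (12.7%, diff 0.8%); second most likely is 'T' (9.1%, diff 2.8%).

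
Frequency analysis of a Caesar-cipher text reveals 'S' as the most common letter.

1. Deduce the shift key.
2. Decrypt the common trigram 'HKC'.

Step 1: In English, 'E' is the most frequent letter (12.7%).
Step 2: The most frequent ciphertext letter is 'S' (position 18).
Step 3: Shift = (18 - 4) mod 26 = 14.
Step 4: Decrypt 'HKC' by shifting back 14:
  H -> T
  K -> W
  C -> O
Step 5: 'HKC' decrypts to 'TWO'.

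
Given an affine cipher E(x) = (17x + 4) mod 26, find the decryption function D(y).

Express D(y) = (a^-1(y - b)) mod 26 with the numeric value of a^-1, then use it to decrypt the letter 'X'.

Step 1: Find a^-1, the modular inverse of 17 mod 26.
Step 2: We need 17 * a^-1 = 1 (mod 26).
Step 3: 17 * 23 = 391 = 15 * 26 + 1, so a^-1 = 23.
Step 4: D(y) = 23(y - 4) mod 26.
Step 5: Apply to 'X' (y = 23): D(23) = 23 * (23 - 4) mod 26 = 23 * 19 mod 26 = 21 -> 'V'.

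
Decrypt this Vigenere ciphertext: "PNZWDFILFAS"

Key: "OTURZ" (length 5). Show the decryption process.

Step 1: Key 'OTURZ' has length 5. Extended key: OTURZOTURZO
Step 2: Decrypt each position:
  P(15) - O(14) = 1 = B
  N(13) - T(19) = 20 = U
  Z(25) - U(20) = 5 = F
  W(22) - R(17) = 5 = F
  D(3) - Z(25) = 4 = E
  F(5) - O(14) = 17 = R
  I(8) - T(19) = 15 = P
  L(11) - U(20) = 17 = R
  F(5) - R(17) = 14 = O
  A(0) - Z(25) = 1 = B
  S(18) - O(14) = 4 = E
Plaintext: BUFFERPROBE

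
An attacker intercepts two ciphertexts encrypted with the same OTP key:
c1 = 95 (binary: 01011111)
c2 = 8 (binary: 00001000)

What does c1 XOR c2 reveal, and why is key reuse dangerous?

Step 1: c1 XOR c2 = (m1 XOR k) XOR (m2 XOR k).
Step 2: By XOR associativity/commutativity: = m1 XOR m2 XOR k XOR k = m1 XOR m2.
Step 3: 01011111 XOR 00001000 = 01010111 = 87.
Step 4: The key cancels out! An attacker learns m1 XOR m2 = 87, revealing the relationship between plaintexts.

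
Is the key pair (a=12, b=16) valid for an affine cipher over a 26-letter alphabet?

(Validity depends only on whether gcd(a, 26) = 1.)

Step 1: Compute gcd(12, 26).
Step 2: gcd(12, 26) = 2.
Since gcd = 2 != 1, 12 shares a common factor with 26, so it cannot be used.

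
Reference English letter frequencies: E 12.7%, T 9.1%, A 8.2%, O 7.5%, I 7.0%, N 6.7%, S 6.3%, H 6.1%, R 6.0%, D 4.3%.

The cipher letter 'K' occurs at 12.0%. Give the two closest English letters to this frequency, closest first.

Step 1: Observed frequency of 'K' is 12.0%.
Step 2: Compute distances to each reference frequency and sort:
  E (12.7%): difference = 0.7% <-- BEST
  T (9.1%): difference = 2.9% <-- RUNNER-UP
  A (8.2%): difference = 3.8%
  O (7.5%): difference = 4.5%
  I (7.0%): difference = 5.0%
Step 3: Most likely is 'E' (12.7%, diff 0.7%); second most likely is 'T' (9.1%, diff 2.9%).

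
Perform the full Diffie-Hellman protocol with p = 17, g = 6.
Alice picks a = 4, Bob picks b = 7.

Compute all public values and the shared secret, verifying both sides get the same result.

Step 1: A = g^a mod p = 6^4 mod 17 = 4.
Step 2: B = g^b mod p = 6^7 mod 17 = 14.
Step 3: Alice computes s = B^a mod p = 14^4 mod 17 = 13.
Step 4: Bob computes s = A^b mod p = 4^7 mod 17 = 13.
Both sides agree: shared secret = 13.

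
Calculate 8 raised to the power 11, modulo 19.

Step 1: Compute 8^11 mod 19 step by step, reducing modulo 19 at each step.
  8^1 mod 19 = 8
  8^2 mod 19 = (8 * 8) mod 19 = 7
  8^3 mod 19 = (7 * 8) mod 19 = 18
  8^4 mod 19 = (18 * 8) mod 19 = 11
  8^5 mod 19 = (11 * 8) mod 19 = 12
  8^6 mod 19 = (12 * 8) mod 19 = 1
  8^7 mod 19 = (1 * 8) mod 19 = 8
  8^8 mod 19 = (8 * 8) mod 19 = 7
  8^9 mod 19 = (7 * 8) mod 19 = 18
  8^10 mod 19 = (18 * 8) mod 19 = 11
  8^11 mod 19 = (11 * 8) mod 19 = 12
Step 2: Result = 12.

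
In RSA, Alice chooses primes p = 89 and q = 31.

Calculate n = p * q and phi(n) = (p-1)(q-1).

Step 1: n = p * q = 89 * 31 = 2759.
Step 2: phi(n) = (p-1)(q-1) = 88 * 30 = 2640.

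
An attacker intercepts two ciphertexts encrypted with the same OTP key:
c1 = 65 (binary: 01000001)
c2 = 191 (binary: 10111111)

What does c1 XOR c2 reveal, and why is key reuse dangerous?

Step 1: c1 XOR c2 = (m1 XOR k) XOR (m2 XOR k).
Step 2: By XOR associativity/commutativity: = m1 XOR m2 XOR k XOR k = m1 XOR m2.
Step 3: 01000001 XOR 10111111 = 11111110 = 254.
Step 4: The key cancels out! An attacker learns m1 XOR m2 = 254, revealing the relationship between plaintexts.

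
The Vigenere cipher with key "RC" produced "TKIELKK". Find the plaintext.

Step 1: Extend key: RCRCRCR
Step 2: Decrypt each letter (c - k) mod 26:
  T(19) - R(17) = (19-17) mod 26 = 2 = C
  K(10) - C(2) = (10-2) mod 26 = 8 = I
  I(8) - R(17) = (8-17) mod 26 = 17 = R
  E(4) - C(2) = (4-2) mod 26 = 2 = C
  L(11) - R(17) = (11-17) mod 26 = 20 = U
  K(10) - C(2) = (10-2) mod 26 = 8 = I
  K(10) - R(17) = (10-17) mod 26 = 19 = T
Plaintext: CIRCUIT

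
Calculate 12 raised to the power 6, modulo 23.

Step 1: Compute 12^6 mod 23 step by step, reducing modulo 23 at each step.
  12^1 mod 23 = 12
  12^2 mod 23 = (12 * 12) mod 23 = 6
  12^3 mod 23 = (6 * 12) mod 23 = 3
  12^4 mod 23 = (3 * 12) mod 23 = 13
  12^5 mod 23 = (13 * 12) mod 23 = 18
  12^6 mod 23 = (18 * 12) mod 23 = 9
Step 2: Result = 9.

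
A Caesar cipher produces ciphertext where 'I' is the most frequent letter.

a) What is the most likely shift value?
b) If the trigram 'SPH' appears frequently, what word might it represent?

Step 1: In English, 'E' is the most frequent letter (12.7%).
Step 2: The most frequent ciphertext letter is 'I' (position 8).
Step 3: Shift = (8 - 4) mod 26 = 4.
Step 4: Decrypt 'SPH' by shifting back 4:
  S -> O
  P -> L
  H -> D
Step 5: 'SPH' decrypts to 'OLD'.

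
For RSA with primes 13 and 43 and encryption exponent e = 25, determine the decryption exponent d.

Step 1: n = 13 * 43 = 559.
Step 2: phi(n) = 12 * 42 = 504.
Step 3: Find d such that 25 * d = 1 (mod 504).
Step 4: d = 25^(-1) mod 504 = 121.
Verification: 25 * 121 = 3025 = 6 * 504 + 1.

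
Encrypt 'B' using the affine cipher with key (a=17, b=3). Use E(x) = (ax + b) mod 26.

Step 1: Convert 'B' to number: x = 1.
Step 2: E(1) = (17 * 1 + 3) mod 26 = 20 mod 26 = 20.
Step 3: Convert 20 back to letter: U.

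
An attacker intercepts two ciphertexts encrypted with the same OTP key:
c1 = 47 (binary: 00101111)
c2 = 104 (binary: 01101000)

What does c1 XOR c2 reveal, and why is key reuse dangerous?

Step 1: c1 XOR c2 = (m1 XOR k) XOR (m2 XOR k).
Step 2: By XOR associativity/commutativity: = m1 XOR m2 XOR k XOR k = m1 XOR m2.
Step 3: 00101111 XOR 01101000 = 01000111 = 71.
Step 4: The key cancels out! An attacker learns m1 XOR m2 = 71, revealing the relationship between plaintexts.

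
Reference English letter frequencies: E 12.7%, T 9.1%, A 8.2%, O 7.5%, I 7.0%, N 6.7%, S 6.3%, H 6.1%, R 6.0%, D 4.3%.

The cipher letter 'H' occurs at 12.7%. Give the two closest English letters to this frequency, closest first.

Step 1: Observed frequency of 'H' is 12.7%.
Step 2: Compute distances to each reference frequency and sort:
  E (12.7%): difference = 0.0% <-- BEST
  T (9.1%): difference = 3.6% <-- RUNNER-UP
  A (8.2%): difference = 4.5%
  O (7.5%): difference = 5.2%
  I (7.0%): difference = 5.7%
Step 3: Most likely is 'E' (12.7%, diff 0.0%); second most likely is 'T' (9.1%, diff 3.6%).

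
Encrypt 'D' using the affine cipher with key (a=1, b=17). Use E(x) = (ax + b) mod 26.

Step 1: Convert 'D' to number: x = 3.
Step 2: E(3) = (1 * 3 + 17) mod 26 = 20 mod 26 = 20.
Step 3: Convert 20 back to letter: U.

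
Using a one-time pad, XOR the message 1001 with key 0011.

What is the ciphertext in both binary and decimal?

Step 1: Write out the XOR operation bit by bit:
  Message: 1001
  Key:     0011
  XOR:     1010
Step 2: Convert to decimal: 1010 = 10.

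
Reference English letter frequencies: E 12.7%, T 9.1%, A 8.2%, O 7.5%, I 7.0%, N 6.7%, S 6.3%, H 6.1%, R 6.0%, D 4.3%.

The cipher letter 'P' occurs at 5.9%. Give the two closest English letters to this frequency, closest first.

Step 1: Observed frequency of 'P' is 5.9%.
Step 2: Compute distances to each reference frequency and sort:
  R (6.0%): difference = 0.1% <-- BEST
  H (6.1%): difference = 0.2% <-- RUNNER-UP
  S (6.3%): difference = 0.4%
  N (6.7%): difference = 0.8%
  I (7.0%): difference = 1.1%
Step 3: Most likely is 'R' (6.0%, diff 0.1%); second most likely is 'H' (6.1%, diff 0.2%).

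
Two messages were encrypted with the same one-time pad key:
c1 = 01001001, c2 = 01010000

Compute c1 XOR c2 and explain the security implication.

Step 1: c1 XOR c2 = (m1 XOR k) XOR (m2 XOR k).
Step 2: By XOR associativity/commutativity: = m1 XOR m2 XOR k XOR k = m1 XOR m2.
Step 3: 01001001 XOR 01010000 = 00011001 = 25.
Step 4: The key cancels out! An attacker learns m1 XOR m2 = 25, revealing the relationship between plaintexts.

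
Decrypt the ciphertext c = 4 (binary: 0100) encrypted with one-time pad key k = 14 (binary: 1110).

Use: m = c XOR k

Step 1: XOR ciphertext with key:
  Ciphertext: 0100
  Key:        1110
  XOR:        1010
Step 2: Plaintext = 1010 = 10 in decimal.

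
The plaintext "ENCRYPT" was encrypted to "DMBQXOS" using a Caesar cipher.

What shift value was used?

Step 1: Compare first letters: E (position 4) -> D (position 3).
Step 2: Shift = (3 - 4) mod 26 = 25.
The shift value is 25.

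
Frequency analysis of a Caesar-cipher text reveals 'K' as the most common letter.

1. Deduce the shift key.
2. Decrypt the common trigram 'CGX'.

Step 1: In English, 'E' is the most frequent letter (12.7%).
Step 2: The most frequent ciphertext letter is 'K' (position 10).
Step 3: Shift = (10 - 4) mod 26 = 6.
Step 4: Decrypt 'CGX' by shifting back 6:
  C -> W
  G -> A
  X -> R
Step 5: 'CGX' decrypts to 'WAR'.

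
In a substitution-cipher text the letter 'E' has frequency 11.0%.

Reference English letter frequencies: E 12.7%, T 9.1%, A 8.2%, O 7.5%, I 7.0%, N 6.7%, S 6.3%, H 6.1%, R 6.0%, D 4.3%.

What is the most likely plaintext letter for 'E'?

Step 1: The observed frequency is 11.0%.
Step 2: Compare with English frequencies:
  E: 12.7% (difference: 1.7%) <-- closest
  T: 9.1% (difference: 1.9%)
  A: 8.2% (difference: 2.8%)
  O: 7.5% (difference: 3.5%)
  I: 7.0% (difference: 4.0%)
  N: 6.7% (difference: 4.3%)
  S: 6.3% (difference: 4.7%)
  H: 6.1% (difference: 4.9%)
  R: 6.0% (difference: 5.0%)
  D: 4.3% (difference: 6.7%)
Step 3: 'E' most likely represents 'E' (frequency 12.7%).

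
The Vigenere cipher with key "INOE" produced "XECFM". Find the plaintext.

Step 1: Extend key: INOEI
Step 2: Decrypt each letter (c - k) mod 26:
  X(23) - I(8) = (23-8) mod 26 = 15 = P
  E(4) - N(13) = (4-13) mod 26 = 17 = R
  C(2) - O(14) = (2-14) mod 26 = 14 = O
  F(5) - E(4) = (5-4) mod 26 = 1 = B
  M(12) - I(8) = (12-8) mod 26 = 4 = E
Plaintext: PROBE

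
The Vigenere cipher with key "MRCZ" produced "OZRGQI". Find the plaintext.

Step 1: Extend key: MRCZMR
Step 2: Decrypt each letter (c - k) mod 26:
  O(14) - M(12) = (14-12) mod 26 = 2 = C
  Z(25) - R(17) = (25-17) mod 26 = 8 = I
  R(17) - C(2) = (17-2) mod 26 = 15 = P
  G(6) - Z(25) = (6-25) mod 26 = 7 = H
  Q(16) - M(12) = (16-12) mod 26 = 4 = E
  I(8) - R(17) = (8-17) mod 26 = 17 = R
Plaintext: CIPHER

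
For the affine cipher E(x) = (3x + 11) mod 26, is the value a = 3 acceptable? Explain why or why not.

Step 1: Compute gcd(3, 26).
Step 2: gcd(3, 26) = 1.
Since gcd = 1, 3 is coprime with 26, so it is a valid key.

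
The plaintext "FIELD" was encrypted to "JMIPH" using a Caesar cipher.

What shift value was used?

Step 1: Compare first letters: F (position 5) -> J (position 9).
Step 2: Shift = (9 - 5) mod 26 = 4.
The shift value is 4.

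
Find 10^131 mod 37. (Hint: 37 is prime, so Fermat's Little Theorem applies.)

Step 1: Since 37 is prime, by Fermat's Little Theorem: 10^36 = 1 (mod 37).
Step 2: Reduce exponent: 131 mod 36 = 23.
Step 3: So 10^131 = 10^23 (mod 37).
Step 4: 10^23 mod 37 = 26.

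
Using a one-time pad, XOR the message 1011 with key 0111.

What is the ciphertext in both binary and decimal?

Step 1: Write out the XOR operation bit by bit:
  Message: 1011
  Key:     0111
  XOR:     1100
Step 2: Convert to decimal: 1100 = 12.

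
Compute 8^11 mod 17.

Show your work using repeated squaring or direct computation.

Step 1: Compute 8^11 mod 17 step by step, reducing modulo 17 at each step.
  8^1 mod 17 = 8
  8^2 mod 17 = (8 * 8) mod 17 = 13
  8^3 mod 17 = (13 * 8) mod 17 = 2
  8^4 mod 17 = (2 * 8) mod 17 = 16
  8^5 mod 17 = (16 * 8) mod 17 = 9
  8^6 mod 17 = (9 * 8) mod 17 = 4
  8^7 mod 17 = (4 * 8) mod 17 = 15
  8^8 mod 17 = (15 * 8) mod 17 = 1
  8^9 mod 17 = (1 * 8) mod 17 = 8
  8^10 mod 17 = (8 * 8) mod 17 = 13
  8^11 mod 17 = (13 * 8) mod 17 = 2
Step 2: Result = 2.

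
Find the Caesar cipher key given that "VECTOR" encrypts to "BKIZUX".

Step 1: Compare first letters: V (position 21) -> B (position 1).
Step 2: Shift = (1 - 21) mod 26 = 6.
The shift value is 6.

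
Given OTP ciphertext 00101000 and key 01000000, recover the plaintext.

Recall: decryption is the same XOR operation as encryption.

Step 1: XOR ciphertext with key:
  Ciphertext: 00101000
  Key:        01000000
  XOR:        01101000
Step 2: Plaintext = 01101000 = 104 in decimal.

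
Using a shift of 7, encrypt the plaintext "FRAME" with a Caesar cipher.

Step 1: For each letter, shift forward by 7 positions (mod 26).
  F (position 5) -> position (5+7) mod 26 = 12 -> M
  R (position 17) -> position (17+7) mod 26 = 24 -> Y
  A (position 0) -> position (0+7) mod 26 = 7 -> H
  M (position 12) -> position (12+7) mod 26 = 19 -> T
  E (position 4) -> position (4+7) mod 26 = 11 -> L
Result: MYHTL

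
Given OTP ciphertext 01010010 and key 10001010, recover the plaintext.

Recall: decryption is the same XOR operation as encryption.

Step 1: XOR ciphertext with key:
  Ciphertext: 01010010
  Key:        10001010
  XOR:        11011000
Step 2: Plaintext = 11011000 = 216 in decimal.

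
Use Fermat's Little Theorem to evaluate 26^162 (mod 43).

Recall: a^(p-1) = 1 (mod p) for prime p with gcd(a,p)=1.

Step 1: Since 43 is prime, by Fermat's Little Theorem: 26^42 = 1 (mod 43).
Step 2: Reduce exponent: 162 mod 42 = 36.
Step 3: So 26^162 = 26^36 (mod 43).
Step 4: 26^36 mod 43 = 16.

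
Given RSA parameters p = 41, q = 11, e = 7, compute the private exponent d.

Step 1: n = 41 * 11 = 451.
Step 2: phi(n) = 40 * 10 = 400.
Step 3: Find d such that 7 * d = 1 (mod 400).
Step 4: d = 7^(-1) mod 400 = 343.
Verification: 7 * 343 = 2401 = 6 * 400 + 1.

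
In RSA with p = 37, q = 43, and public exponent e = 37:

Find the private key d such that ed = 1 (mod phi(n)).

Step 1: n = 37 * 43 = 1591.
Step 2: phi(n) = 36 * 42 = 1512.
Step 3: Find d such that 37 * d = 1 (mod 1512).
Step 4: d = 37^(-1) mod 1512 = 613.
Verification: 37 * 613 = 22681 = 15 * 1512 + 1.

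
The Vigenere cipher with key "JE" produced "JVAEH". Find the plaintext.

Step 1: Extend key: JEJEJ
Step 2: Decrypt each letter (c - k) mod 26:
  J(9) - J(9) = (9-9) mod 26 = 0 = A
  V(21) - E(4) = (21-4) mod 26 = 17 = R
  A(0) - J(9) = (0-9) mod 26 = 17 = R
  E(4) - E(4) = (4-4) mod 26 = 0 = A
  H(7) - J(9) = (7-9) mod 26 = 24 = Y
Plaintext: ARRAY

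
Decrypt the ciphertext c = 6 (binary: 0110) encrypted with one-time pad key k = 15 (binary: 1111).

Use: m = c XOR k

Step 1: XOR ciphertext with key:
  Ciphertext: 0110
  Key:        1111
  XOR:        1001
Step 2: Plaintext = 1001 = 9 in decimal.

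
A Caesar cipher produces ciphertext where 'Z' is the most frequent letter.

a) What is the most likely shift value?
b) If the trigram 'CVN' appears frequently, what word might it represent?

Step 1: In English, 'E' is the most frequent letter (12.7%).
Step 2: The most frequent ciphertext letter is 'Z' (position 25).
Step 3: Shift = (25 - 4) mod 26 = 21.
Step 4: Decrypt 'CVN' by shifting back 21:
  C -> H
  V -> A
  N -> S
Step 5: 'CVN' decrypts to 'HAS'.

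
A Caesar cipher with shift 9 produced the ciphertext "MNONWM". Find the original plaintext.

Step 1: Reverse the shift by subtracting 9 from each letter position.
  M (position 12) -> position (12-9) mod 26 = 3 -> D
  N (position 13) -> position (13-9) mod 26 = 4 -> E
  O (position 14) -> position (14-9) mod 26 = 5 -> F
  N (position 13) -> position (13-9) mod 26 = 4 -> E
  W (position 22) -> position (22-9) mod 26 = 13 -> N
  M (position 12) -> position (12-9) mod 26 = 3 -> D
Decrypted message: DEFEND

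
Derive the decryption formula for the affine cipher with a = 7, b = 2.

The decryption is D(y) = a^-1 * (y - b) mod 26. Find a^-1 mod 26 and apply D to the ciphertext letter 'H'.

Step 1: Find a^-1, the modular inverse of 7 mod 26.
Step 2: We need 7 * a^-1 = 1 (mod 26).
Step 3: 7 * 15 = 105 = 4 * 26 + 1, so a^-1 = 15.
Step 4: D(y) = 15(y - 2) mod 26.
Step 5: Apply to 'H' (y = 7): D(7) = 15 * (7 - 2) mod 26 = 15 * 5 mod 26 = 23 -> 'X'.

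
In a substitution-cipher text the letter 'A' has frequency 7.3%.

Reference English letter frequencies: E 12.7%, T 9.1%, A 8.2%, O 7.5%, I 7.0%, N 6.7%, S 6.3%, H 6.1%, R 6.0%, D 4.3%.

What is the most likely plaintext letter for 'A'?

Step 1: The observed frequency is 7.3%.
Step 2: Compare with English frequencies:
  E: 12.7% (difference: 5.4%)
  T: 9.1% (difference: 1.8%)
  A: 8.2% (difference: 0.9%)
  O: 7.5% (difference: 0.2%) <-- closest
  I: 7.0% (difference: 0.3%)
  N: 6.7% (difference: 0.6%)
  S: 6.3% (difference: 1.0%)
  H: 6.1% (difference: 1.2%)
  R: 6.0% (difference: 1.3%)
  D: 4.3% (difference: 3.0%)
Step 3: 'A' most likely represents 'O' (frequency 7.5%).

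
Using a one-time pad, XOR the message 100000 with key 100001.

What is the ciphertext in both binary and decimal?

Step 1: Write out the XOR operation bit by bit:
  Message: 100000
  Key:     100001
  XOR:     000001
Step 2: Convert to decimal: 000001 = 1.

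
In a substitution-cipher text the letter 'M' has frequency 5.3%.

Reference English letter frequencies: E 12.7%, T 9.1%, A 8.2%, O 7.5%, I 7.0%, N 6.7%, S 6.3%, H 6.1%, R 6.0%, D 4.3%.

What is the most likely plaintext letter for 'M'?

Step 1: The observed frequency is 5.3%.
Step 2: Compare with English frequencies:
  E: 12.7% (difference: 7.4%)
  T: 9.1% (difference: 3.8%)
  A: 8.2% (difference: 2.9%)
  O: 7.5% (difference: 2.2%)
  I: 7.0% (difference: 1.7%)
  N: 6.7% (difference: 1.4%)
  S: 6.3% (difference: 1.0%)
  H: 6.1% (difference: 0.8%)
  R: 6.0% (difference: 0.7%) <-- closest
  D: 4.3% (difference: 1.0%)
Step 3: 'M' most likely represents 'R' (frequency 6.0%).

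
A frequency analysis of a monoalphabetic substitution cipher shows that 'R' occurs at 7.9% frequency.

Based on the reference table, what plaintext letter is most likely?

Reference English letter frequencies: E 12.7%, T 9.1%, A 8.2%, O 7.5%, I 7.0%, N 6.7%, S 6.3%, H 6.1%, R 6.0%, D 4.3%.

Step 1: The observed frequency is 7.9%.
Step 2: Compare with English frequencies:
  E: 12.7% (difference: 4.8%)
  T: 9.1% (difference: 1.2%)
  A: 8.2% (difference: 0.3%) <-- closest
  O: 7.5% (difference: 0.4%)
  I: 7.0% (difference: 0.9%)
  N: 6.7% (difference: 1.2%)
  S: 6.3% (difference: 1.6%)
  H: 6.1% (difference: 1.8%)
  R: 6.0% (difference: 1.9%)
  D: 4.3% (difference: 3.6%)
Step 3: 'R' most likely represents 'A' (frequency 8.2%).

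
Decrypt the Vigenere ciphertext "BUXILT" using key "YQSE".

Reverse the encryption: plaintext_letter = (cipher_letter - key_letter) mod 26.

Step 1: Extend key: YQSEYQ
Step 2: Decrypt each letter (c - k) mod 26:
  B(1) - Y(24) = (1-24) mod 26 = 3 = D
  U(20) - Q(16) = (20-16) mod 26 = 4 = E
  X(23) - S(18) = (23-18) mod 26 = 5 = F
  I(8) - E(4) = (8-4) mod 26 = 4 = E
  L(11) - Y(24) = (11-24) mod 26 = 13 = N
  T(19) - Q(16) = (19-16) mod 26 = 3 = D
Plaintext: DEFEND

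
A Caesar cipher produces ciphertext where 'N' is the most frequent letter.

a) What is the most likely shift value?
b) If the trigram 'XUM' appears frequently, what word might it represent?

Step 1: In English, 'E' is the most frequent letter (12.7%).
Step 2: The most frequent ciphertext letter is 'N' (position 13).
Step 3: Shift = (13 - 4) mod 26 = 9.
Step 4: Decrypt 'XUM' by shifting back 9:
  X -> O
  U -> L
  M -> D
Step 5: 'XUM' decrypts to 'OLD'.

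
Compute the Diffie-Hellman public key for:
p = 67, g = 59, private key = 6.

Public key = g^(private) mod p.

Step 1: A = g^a mod p = 59^6 mod 67.
  59^1 mod 67 = 59
  59^2 mod 67 = (59 * 59) mod 67 = 64
  59^3 mod 67 = (64 * 59) mod 67 = 24
  59^4 mod 67 = (24 * 59) mod 67 = 9
  59^5 mod 67 = (9 * 59) mod 67 = 62
  59^6 mod 67 = (62 * 59) mod 67 = 40
Result: A = 40.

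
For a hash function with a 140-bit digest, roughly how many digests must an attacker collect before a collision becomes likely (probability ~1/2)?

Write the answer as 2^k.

Step 1: The birthday paradox gives collision probability ~50% after sqrt(2^n) = 2^(n/2) hashes.
Step 2: For 140-bit output: 2^(140/2) = 2^70.
Step 3: Approximately 2^70 hash computations needed.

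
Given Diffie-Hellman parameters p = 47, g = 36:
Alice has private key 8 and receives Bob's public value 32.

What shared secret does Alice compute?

Step 1: s = B^a mod p = 32^8 mod 47.
  32^1 mod 47 = 32
  32^2 mod 47 = (32 * 32) mod 47 = 37
  32^3 mod 47 = (37 * 32) mod 47 = 9
  32^4 mod 47 = (9 * 32) mod 47 = 6
  32^5 mod 47 = (6 * 32) mod 47 = 4
  32^6 mod 47 = (4 * 32) mod 47 = 34
  32^7 mod 47 = (34 * 32) mod 47 = 7
  32^8 mod 47 = (7 * 32) mod 47 = 36
Result: shared secret = 36.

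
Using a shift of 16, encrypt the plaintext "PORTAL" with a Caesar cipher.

Step 1: For each letter, shift forward by 16 positions (mod 26).
  P (position 15) -> position (15+16) mod 26 = 5 -> F
  O (position 14) -> position (14+16) mod 26 = 4 -> E
  R (position 17) -> position (17+16) mod 26 = 7 -> H
  T (position 19) -> position (19+16) mod 26 = 9 -> J
  A (position 0) -> position (0+16) mod 26 = 16 -> Q
  L (position 11) -> position (11+16) mod 26 = 1 -> B
Result: FEHJQB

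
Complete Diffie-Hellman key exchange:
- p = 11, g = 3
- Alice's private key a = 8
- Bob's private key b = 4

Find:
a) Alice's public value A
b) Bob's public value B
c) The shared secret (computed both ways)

Step 1: A = g^a mod p = 3^8 mod 11 = 5.
Step 2: B = g^b mod p = 3^4 mod 11 = 4.
Step 3: Alice computes s = B^a mod p = 4^8 mod 11 = 9.
Step 4: Bob computes s = A^b mod p = 5^4 mod 11 = 9.
Both sides agree: shared secret = 9.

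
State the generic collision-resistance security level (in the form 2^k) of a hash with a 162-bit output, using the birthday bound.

Step 1: The birthday paradox gives collision probability ~50% after sqrt(2^n) = 2^(n/2) hashes.
Step 2: For 162-bit output: 2^(162/2) = 2^81.
Step 3: Approximately 2^81 hash computations needed.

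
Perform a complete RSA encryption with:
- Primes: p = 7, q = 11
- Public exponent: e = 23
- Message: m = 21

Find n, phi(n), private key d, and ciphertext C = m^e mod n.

Step 1: n = 7 * 11 = 77.
Step 2: phi(n) = (7-1)(11-1) = 6 * 10 = 60.
Step 3: Find d = 23^(-1) mod 60 = 47.
  Verify: 23 * 47 = 1081 = 1 (mod 60).
Step 4: C = 21^23 mod 77 = 21.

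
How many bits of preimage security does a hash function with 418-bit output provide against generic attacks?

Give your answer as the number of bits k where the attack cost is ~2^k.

Step 1: The hash has a 418-bit output.
Step 2: Preimage resistance means: given a digest h(x), it should be infeasible to find any input that hashes to it.
With a 418-bit output there are 2^418 possible digests, so a generic brute-force preimage search costs about 2^418 evaluations.
Step 3: Security level = 418 bits.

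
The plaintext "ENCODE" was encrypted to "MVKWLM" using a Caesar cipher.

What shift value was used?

Step 1: Compare first letters: E (position 4) -> M (position 12).
Step 2: Shift = (12 - 4) mod 26 = 8.
The shift value is 8.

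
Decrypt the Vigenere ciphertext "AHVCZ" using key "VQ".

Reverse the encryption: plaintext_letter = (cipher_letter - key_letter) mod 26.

Step 1: Extend key: VQVQV
Step 2: Decrypt each letter (c - k) mod 26:
  A(0) - V(21) = (0-21) mod 26 = 5 = F
  H(7) - Q(16) = (7-16) mod 26 = 17 = R
  V(21) - V(21) = (21-21) mod 26 = 0 = A
  C(2) - Q(16) = (2-16) mod 26 = 12 = M
  Z(25) - V(21) = (25-21) mod 26 = 4 = E
Plaintext: FRAME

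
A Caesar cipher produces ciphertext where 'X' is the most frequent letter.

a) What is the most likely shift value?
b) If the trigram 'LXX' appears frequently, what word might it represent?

Step 1: In English, 'E' is the most frequent letter (12.7%).
Step 2: The most frequent ciphertext letter is 'X' (position 23).
Step 3: Shift = (23 - 4) mod 26 = 19.
Step 4: Decrypt 'LXX' by shifting back 19:
  L -> S
  X -> E
  X -> E
Step 5: 'LXX' decrypts to 'SEE'.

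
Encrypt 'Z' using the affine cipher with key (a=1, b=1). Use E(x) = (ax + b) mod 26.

Step 1: Convert 'Z' to number: x = 25.
Step 2: E(25) = (1 * 25 + 1) mod 26 = 26 mod 26 = 0.
Step 3: Convert 0 back to letter: A.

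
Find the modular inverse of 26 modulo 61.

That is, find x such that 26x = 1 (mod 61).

Step 1: We need x such that 26 * x = 1 (mod 61).
Step 2: Using the extended Euclidean algorithm or trial:
  26 * 54 = 1404 = 23 * 61 + 1.
Step 3: Since 1404 mod 61 = 1, the inverse is x = 54.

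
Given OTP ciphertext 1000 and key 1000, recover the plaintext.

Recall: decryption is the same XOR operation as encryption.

Step 1: XOR ciphertext with key:
  Ciphertext: 1000
  Key:        1000
  XOR:        0000
Step 2: Plaintext = 0000 = 0 in decimal.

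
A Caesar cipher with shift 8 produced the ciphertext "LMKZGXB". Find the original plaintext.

Step 1: Reverse the shift by subtracting 8 from each letter position.
  L (position 11) -> position (11-8) mod 26 = 3 -> D
  M (position 12) -> position (12-8) mod 26 = 4 -> E
  K (position 10) -> position (10-8) mod 26 = 2 -> C
  Z (position 25) -> position (25-8) mod 26 = 17 -> R
  G (position 6) -> position (6-8) mod 26 = 24 -> Y
  X (position 23) -> position (23-8) mod 26 = 15 -> P
  B (position 1) -> position (1-8) mod 26 = 19 -> T
Decrypted message: DECRYPT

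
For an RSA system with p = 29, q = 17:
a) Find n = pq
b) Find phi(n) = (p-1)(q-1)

Step 1: n = p * q = 29 * 17 = 493.
Step 2: phi(n) = (p-1)(q-1) = 28 * 16 = 448.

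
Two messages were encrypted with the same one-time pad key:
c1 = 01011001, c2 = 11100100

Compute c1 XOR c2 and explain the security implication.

Step 1: c1 XOR c2 = (m1 XOR k) XOR (m2 XOR k).
Step 2: By XOR associativity/commutativity: = m1 XOR m2 XOR k XOR k = m1 XOR m2.
Step 3: 01011001 XOR 11100100 = 10111101 = 189.
Step 4: The key cancels out! An attacker learns m1 XOR m2 = 189, revealing the relationship between plaintexts.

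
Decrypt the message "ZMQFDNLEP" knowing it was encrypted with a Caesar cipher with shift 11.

Step 1: Reverse the shift by subtracting 11 from each letter position.
  Z (position 25) -> position (25-11) mod 26 = 14 -> O
  M (position 12) -> position (12-11) mod 26 = 1 -> B
  Q (position 16) -> position (16-11) mod 26 = 5 -> F
  F (position 5) -> position (5-11) mod 26 = 20 -> U
  D (position 3) -> position (3-11) mod 26 = 18 -> S
  N (position 13) -> position (13-11) mod 26 = 2 -> C
  L (position 11) -> position (11-11) mod 26 = 0 -> A
  E (position 4) -> position (4-11) mod 26 = 19 -> T
  P (position 15) -> position (15-11) mod 26 = 4 -> E
Decrypted message: OBFUSCATE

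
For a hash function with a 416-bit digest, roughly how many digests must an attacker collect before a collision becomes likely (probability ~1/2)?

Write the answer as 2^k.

Step 1: The birthday paradox gives collision probability ~50% after sqrt(2^n) = 2^(n/2) hashes.
Step 2: For 416-bit output: 2^(416/2) = 2^208.
Step 3: Approximately 2^208 hash computations needed.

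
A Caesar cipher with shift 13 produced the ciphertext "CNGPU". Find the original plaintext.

Step 1: Reverse the shift by subtracting 13 from each letter position.
  C (position 2) -> position (2-13) mod 26 = 15 -> P
  N (position 13) -> position (13-13) mod 26 = 0 -> A
  G (position 6) -> position (6-13) mod 26 = 19 -> T
  P (position 15) -> position (15-13) mod 26 = 2 -> C
  U (position 20) -> position (20-13) mod 26 = 7 -> H
Decrypted message: PATCH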